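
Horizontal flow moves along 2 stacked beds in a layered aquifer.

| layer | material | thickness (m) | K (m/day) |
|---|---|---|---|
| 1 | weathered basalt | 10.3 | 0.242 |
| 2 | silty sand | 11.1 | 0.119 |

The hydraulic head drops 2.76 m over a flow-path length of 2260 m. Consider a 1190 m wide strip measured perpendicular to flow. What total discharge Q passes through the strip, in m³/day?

5.54

Flow is parallel to layering, so each bed carries its own Darcy discharge and the transmissivities add.
Σ(K_i·b_i) = 0.242×10.3 + 0.119×11.1 = 3.813 m²/day.
Hydraulic gradient i = Δh / L = 2.76 / 2260 = 0.001221.
Q = Σ(K_i·b_i) · W · i = 3.813 × 1190 × 0.001221 = 5.542 m³/day.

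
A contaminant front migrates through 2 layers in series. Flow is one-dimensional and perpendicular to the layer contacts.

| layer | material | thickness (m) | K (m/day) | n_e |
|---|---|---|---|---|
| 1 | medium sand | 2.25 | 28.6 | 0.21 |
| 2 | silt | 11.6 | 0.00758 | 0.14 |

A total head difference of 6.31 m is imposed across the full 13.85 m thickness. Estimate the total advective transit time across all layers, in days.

508

With flow normal to the layers, continuity requires the same specific discharge q through every layer.
Σ(b_i/K_i) = 2.25/28.6 + 11.6/0.00758 = 1530 d.
q = Δh / Σ(b_i/K_i) = 6.31 / 1530 = 0.004123 m/day.
In each layer the seepage velocity is v_i = q/n_i, so the layer transit time is t_i = b_i·n_i / q:
  layer 1 (medium sand): t_1 = 2.25 × 0.21 / 0.004123 = 114.6 d
  layer 2 (silt): t_2 = 11.6 × 0.14 / 0.004123 = 393.9 d
Total t = Σ t_i = 508.5 days.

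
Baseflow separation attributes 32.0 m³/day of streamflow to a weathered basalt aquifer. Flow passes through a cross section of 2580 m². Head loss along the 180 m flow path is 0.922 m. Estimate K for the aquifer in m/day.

Hydraulic gradient i = Δh / L = 0.922 / 180 = 0.005122.
From Q = K·A·i, K = Q / (A·i) = 32.0 / (2580 × 0.005122) = 2.421 m/day.

2.42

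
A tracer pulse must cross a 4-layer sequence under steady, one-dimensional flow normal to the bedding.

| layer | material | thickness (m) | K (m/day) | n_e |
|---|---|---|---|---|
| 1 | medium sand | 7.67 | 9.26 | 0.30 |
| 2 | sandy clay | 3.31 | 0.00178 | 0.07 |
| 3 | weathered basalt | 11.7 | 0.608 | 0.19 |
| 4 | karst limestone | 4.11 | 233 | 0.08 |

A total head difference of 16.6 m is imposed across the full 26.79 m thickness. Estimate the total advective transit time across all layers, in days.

With flow normal to the layers, continuity requires the same specific discharge q through every layer.
Σ(b_i/K_i) = 7.67/9.26 + 3.31/0.00178 + 11.7/0.608 + 4.11/233 = 1880 d.
q = Δh / Σ(b_i/K_i) = 16.6 / 1880 = 0.008831 m/day.
In each layer the seepage velocity is v_i = q/n_i, so the layer transit time is t_i = b_i·n_i / q:
  layer 1 (medium sand): t_1 = 7.67 × 0.30 / 0.008831 = 260.5 d
  layer 2 (sandy clay): t_2 = 3.31 × 0.07 / 0.008831 = 26.24 d
  layer 3 (weathered basalt): t_3 = 11.7 × 0.19 / 0.008831 = 251.7 d
  layer 4 (karst limestone): t_4 = 4.11 × 0.08 / 0.008831 = 37.23 d
Total t = Σ t_i = 575.7 days.

576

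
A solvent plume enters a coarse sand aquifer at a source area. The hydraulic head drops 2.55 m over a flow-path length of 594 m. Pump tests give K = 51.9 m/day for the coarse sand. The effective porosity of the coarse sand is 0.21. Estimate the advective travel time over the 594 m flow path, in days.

Hydraulic gradient i = Δh / L = 2.55 / 594 = 0.004293.
Darcy flux q = K · i = 51.90 × 0.004293 = 0.2228 m/day.
Seepage velocity v = q / n_e = 0.2228 / 0.21 = 1.061 m/day.
Travel time t = L / v = 594 / 1.061 = 559.9 days.

560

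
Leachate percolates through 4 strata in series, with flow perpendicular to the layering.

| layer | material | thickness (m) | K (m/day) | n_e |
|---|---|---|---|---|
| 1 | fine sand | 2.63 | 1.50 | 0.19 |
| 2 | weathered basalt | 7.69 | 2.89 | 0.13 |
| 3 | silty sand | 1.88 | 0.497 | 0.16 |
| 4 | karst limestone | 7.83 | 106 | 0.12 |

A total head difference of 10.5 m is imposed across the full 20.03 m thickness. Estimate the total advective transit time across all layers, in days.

With flow normal to the layers, continuity requires the same specific discharge q through every layer.
Σ(b_i/K_i) = 2.63/1.50 + 7.69/2.89 + 1.88/0.497 + 7.83/106 = 8.271 d.
q = Δh / Σ(b_i/K_i) = 10.5 / 8.271 = 1.270 m/day.
In each layer the seepage velocity is v_i = q/n_i, so the layer transit time is t_i = b_i·n_i / q:
  layer 1 (fine sand): t_1 = 2.63 × 0.19 / 1.270 = 0.3936 d
  layer 2 (weathered basalt): t_2 = 7.69 × 0.13 / 1.270 = 0.7875 d
  layer 3 (silty sand): t_3 = 1.88 × 0.16 / 1.270 = 0.2369 d
  layer 4 (karst limestone): t_4 = 7.83 × 0.12 / 1.270 = 0.7401 d
Total t = Σ t_i = 2.158 days.

2.16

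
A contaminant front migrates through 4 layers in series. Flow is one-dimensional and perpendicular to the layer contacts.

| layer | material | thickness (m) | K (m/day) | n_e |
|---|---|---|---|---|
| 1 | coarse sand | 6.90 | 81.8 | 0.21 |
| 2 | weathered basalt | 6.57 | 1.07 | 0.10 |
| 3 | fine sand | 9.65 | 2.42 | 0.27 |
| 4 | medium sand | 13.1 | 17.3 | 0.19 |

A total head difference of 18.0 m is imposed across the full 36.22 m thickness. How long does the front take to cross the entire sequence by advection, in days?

4.39

With flow normal to the layers, continuity requires the same specific discharge q through every layer.
Σ(b_i/K_i) = 6.90/81.8 + 6.57/1.07 + 9.65/2.42 + 13.1/17.3 = 10.97 d.
q = Δh / Σ(b_i/K_i) = 18.0 / 10.97 = 1.641 m/day.
In each layer the seepage velocity is v_i = q/n_i, so the layer transit time is t_i = b_i·n_i / q:
  layer 1 (coarse sand): t_1 = 6.90 × 0.21 / 1.641 = 0.8830 d
  layer 2 (weathered basalt): t_2 = 6.57 × 0.10 / 1.641 = 0.4004 d
  layer 3 (fine sand): t_3 = 9.65 × 0.27 / 1.641 = 1.588 d
  layer 4 (medium sand): t_4 = 13.1 × 0.19 / 1.641 = 1.517 d
Total t = Σ t_i = 4.388 days.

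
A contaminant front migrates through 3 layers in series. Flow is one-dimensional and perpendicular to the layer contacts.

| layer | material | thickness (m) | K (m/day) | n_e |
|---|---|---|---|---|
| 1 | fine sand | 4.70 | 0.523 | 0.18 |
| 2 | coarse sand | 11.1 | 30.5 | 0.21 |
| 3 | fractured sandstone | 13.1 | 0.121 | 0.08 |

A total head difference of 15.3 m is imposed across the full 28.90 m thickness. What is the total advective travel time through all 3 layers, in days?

32.5

With flow normal to the layers, continuity requires the same specific discharge q through every layer.
Σ(b_i/K_i) = 4.70/0.523 + 11.1/30.5 + 13.1/0.121 = 117.6 d.
q = Δh / Σ(b_i/K_i) = 15.3 / 117.6 = 0.1301 m/day.
In each layer the seepage velocity is v_i = q/n_i, so the layer transit time is t_i = b_i·n_i / q:
  layer 1 (fine sand): t_1 = 4.70 × 0.18 / 0.1301 = 6.503 d
  layer 2 (coarse sand): t_2 = 11.1 × 0.21 / 0.1301 = 17.92 d
  layer 3 (fractured sandstone): t_3 = 13.1 × 0.08 / 0.1301 = 8.056 d
Total t = Σ t_i = 32.48 days.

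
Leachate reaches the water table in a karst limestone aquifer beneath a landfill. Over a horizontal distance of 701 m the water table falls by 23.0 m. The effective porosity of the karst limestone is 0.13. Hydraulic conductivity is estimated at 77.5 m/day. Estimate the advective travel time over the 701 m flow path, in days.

35.8

Hydraulic gradient i = Δh / L = 23.0 / 701 = 0.03281.
Darcy flux q = K · i = 77.50 × 0.03281 = 2.543 m/day.
Seepage velocity v = q / n_e = 2.543 / 0.13 = 19.56 m/day.
Travel time t = L / v = 701 / 19.56 = 35.84 days.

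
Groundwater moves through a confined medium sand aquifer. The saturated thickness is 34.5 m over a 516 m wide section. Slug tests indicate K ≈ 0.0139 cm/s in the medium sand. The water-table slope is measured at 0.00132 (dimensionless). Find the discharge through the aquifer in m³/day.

282

Convert K: 0.0139 cm/s × 864 = 12.01 m/day.
Cross-sectional area A = 516 × 34.5 = 17802 m².
Hydraulic gradient i = 0.00132.
Darcy's law: Q = K · A · i = 12.01 × 17802 × 0.001320 = 282.2 m³/day.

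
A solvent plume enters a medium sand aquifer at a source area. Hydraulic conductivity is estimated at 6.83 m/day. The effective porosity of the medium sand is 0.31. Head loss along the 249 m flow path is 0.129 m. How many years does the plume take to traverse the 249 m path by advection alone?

Hydraulic gradient i = Δh / L = 0.129 / 249 = 0.0005181.
Darcy flux q = K · i = 6.830 × 0.0005181 = 0.003538 m/day.
Seepage velocity v = q / n_e = 0.003538 / 0.31 = 0.01141 m/day.
Travel time t = L / v = 249 / 0.01141 = 21815 days = 59.73 years.

59.7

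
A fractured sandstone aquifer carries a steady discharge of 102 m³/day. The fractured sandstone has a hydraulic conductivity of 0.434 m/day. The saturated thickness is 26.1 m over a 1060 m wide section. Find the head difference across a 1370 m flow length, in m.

Cross-sectional area A = 1060 × 26.1 = 27666 m².
From Q = K·A·i, i = Q / (K·A) = 102 / (0.4340 × 27666) = 0.008495.
Head loss Δh = i · L = 0.008495 × 1370 = 11.64 m.

11.6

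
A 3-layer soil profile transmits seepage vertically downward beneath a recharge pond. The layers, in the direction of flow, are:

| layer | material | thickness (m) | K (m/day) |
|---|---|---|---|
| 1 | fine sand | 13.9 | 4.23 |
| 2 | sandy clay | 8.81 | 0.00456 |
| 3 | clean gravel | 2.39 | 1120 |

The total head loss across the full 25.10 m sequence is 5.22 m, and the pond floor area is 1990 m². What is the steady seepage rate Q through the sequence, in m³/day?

Flow is perpendicular to layering, so the layers act in series and the equivalent K is the thickness-weighted harmonic mean.
Total thickness L = 13.9 + 8.81 + 2.39 = 25.10 m.
Σ(b_i/K_i) = 13.9/4.23 + 8.81/0.00456 + 2.39/1120 = 1935 d.
K_eq = L / Σ(b_i/K_i) = 25.10 / 1935 = 0.01297 m/day.
Q = K_eq · A · (Δh/L) = 0.01297 × 1990 × (5.22/25.10) = 5.368 m³/day.

5.37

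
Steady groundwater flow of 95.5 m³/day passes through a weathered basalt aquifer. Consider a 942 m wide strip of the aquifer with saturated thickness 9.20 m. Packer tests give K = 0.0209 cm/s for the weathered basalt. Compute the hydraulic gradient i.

0.000610

Convert K: 0.0209 cm/s × 864 = 18.06 m/day.
Cross-sectional area A = 942 × 9.20 = 8666 m².
From Q = K·A·i, i = Q / (K·A) = 95.5 / (18.06 × 8666) = 0.0006102.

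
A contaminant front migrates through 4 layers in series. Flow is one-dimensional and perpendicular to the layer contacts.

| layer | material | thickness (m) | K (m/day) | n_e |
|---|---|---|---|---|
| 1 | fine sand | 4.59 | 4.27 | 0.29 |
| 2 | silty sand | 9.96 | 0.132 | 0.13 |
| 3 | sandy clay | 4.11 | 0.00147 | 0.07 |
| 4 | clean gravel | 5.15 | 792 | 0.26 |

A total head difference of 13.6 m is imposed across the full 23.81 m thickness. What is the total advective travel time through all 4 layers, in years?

With flow normal to the layers, continuity requires the same specific discharge q through every layer.
Σ(b_i/K_i) = 4.59/4.27 + 9.96/0.132 + 4.11/0.00147 + 5.15/792 = 2872 d.
q = Δh / Σ(b_i/K_i) = 13.6 / 2872 = 0.004735 m/day.
In each layer the seepage velocity is v_i = q/n_i, so the layer transit time is t_i = b_i·n_i / q:
  layer 1 (fine sand): t_1 = 4.59 × 0.29 / 0.004735 = 281.1 d
  layer 2 (silty sand): t_2 = 9.96 × 0.13 / 0.004735 = 273.5 d
  layer 3 (sandy clay): t_3 = 4.11 × 0.07 / 0.004735 = 60.77 d
  layer 4 (clean gravel): t_4 = 5.15 × 0.26 / 0.004735 = 282.8 d
Total t = Σ t_i = 898.2 days = 2.459 years.

2.46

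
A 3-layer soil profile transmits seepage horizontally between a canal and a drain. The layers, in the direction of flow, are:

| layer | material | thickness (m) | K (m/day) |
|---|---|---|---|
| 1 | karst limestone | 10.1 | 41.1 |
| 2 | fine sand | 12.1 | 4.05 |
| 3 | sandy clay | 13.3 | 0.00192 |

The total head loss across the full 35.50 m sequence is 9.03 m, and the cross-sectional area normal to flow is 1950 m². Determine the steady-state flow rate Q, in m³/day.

2.54

Flow is perpendicular to layering, so the layers act in series and the equivalent K is the thickness-weighted harmonic mean.
Total thickness L = 10.1 + 12.1 + 13.3 = 35.50 m.
Σ(b_i/K_i) = 10.1/41.1 + 12.1/4.05 + 13.3/0.00192 = 6930 d.
K_eq = L / Σ(b_i/K_i) = 35.50 / 6930 = 0.005122 m/day.
Q = K_eq · A · (Δh/L) = 0.005122 × 1950 × (9.03/35.50) = 2.541 m³/day.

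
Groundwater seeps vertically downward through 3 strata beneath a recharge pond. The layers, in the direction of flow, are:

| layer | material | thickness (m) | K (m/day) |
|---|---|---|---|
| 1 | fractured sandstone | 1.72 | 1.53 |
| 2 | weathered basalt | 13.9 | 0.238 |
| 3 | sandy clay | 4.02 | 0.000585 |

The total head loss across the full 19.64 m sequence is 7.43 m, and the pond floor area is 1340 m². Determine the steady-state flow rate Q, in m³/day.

1.44

Flow is perpendicular to layering, so the layers act in series and the equivalent K is the thickness-weighted harmonic mean.
Total thickness L = 1.72 + 13.9 + 4.02 = 19.64 m.
Σ(b_i/K_i) = 1.72/1.53 + 13.9/0.238 + 4.02/0.000585 = 6931 d.
K_eq = L / Σ(b_i/K_i) = 19.64 / 6931 = 0.002834 m/day.
Q = K_eq · A · (Δh/L) = 0.002834 × 1340 × (7.43/19.64) = 1.436 m³/day.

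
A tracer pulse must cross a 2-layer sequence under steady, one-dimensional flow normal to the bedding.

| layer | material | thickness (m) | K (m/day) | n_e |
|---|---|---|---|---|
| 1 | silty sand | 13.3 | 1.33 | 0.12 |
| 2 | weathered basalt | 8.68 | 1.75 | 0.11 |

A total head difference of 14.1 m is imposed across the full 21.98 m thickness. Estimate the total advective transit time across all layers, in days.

With flow normal to the layers, continuity requires the same specific discharge q through every layer.
Σ(b_i/K_i) = 13.3/1.33 + 8.68/1.75 = 14.96 d.
q = Δh / Σ(b_i/K_i) = 14.1 / 14.96 = 0.9425 m/day.
In each layer the seepage velocity is v_i = q/n_i, so the layer transit time is t_i = b_i·n_i / q:
  layer 1 (silty sand): t_1 = 13.3 × 0.12 / 0.9425 = 1.693 d
  layer 2 (weathered basalt): t_2 = 8.68 × 0.11 / 0.9425 = 1.013 d
Total t = Σ t_i = 2.706 days.

2.71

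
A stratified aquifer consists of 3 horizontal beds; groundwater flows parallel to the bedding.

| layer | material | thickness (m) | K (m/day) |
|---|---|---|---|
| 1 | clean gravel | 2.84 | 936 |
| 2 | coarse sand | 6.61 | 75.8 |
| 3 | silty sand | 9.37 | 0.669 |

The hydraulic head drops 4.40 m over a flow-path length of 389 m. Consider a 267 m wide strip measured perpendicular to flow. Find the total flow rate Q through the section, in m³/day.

Flow is parallel to layering, so each bed carries its own Darcy discharge and the transmissivities add.
Σ(K_i·b_i) = 936×2.84 + 75.8×6.61 + 0.669×9.37 = 3166 m²/day.
Hydraulic gradient i = Δh / L = 4.40 / 389 = 0.01131.
Q = Σ(K_i·b_i) · W · i = 3166 × 267 × 0.01131 = 9560 m³/day.

9560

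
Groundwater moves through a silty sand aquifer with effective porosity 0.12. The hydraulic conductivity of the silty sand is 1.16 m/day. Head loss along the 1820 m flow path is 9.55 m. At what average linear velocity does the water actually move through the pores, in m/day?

0.0507

Hydraulic gradient i = Δh / L = 9.55 / 1820 = 0.005247.
Darcy flux q = K · i = 1.160 × 0.005247 = 0.006087 m/day.
Seepage velocity v = q / n_e = 0.006087 / 0.12 = 0.05072 m/day.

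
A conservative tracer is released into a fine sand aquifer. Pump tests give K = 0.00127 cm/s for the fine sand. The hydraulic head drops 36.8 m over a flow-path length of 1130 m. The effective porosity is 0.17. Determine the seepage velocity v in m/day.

Convert K: 0.00127 cm/s × 864 = 1.097 m/day.
Hydraulic gradient i = Δh / L = 36.8 / 1130 = 0.03257.
Darcy flux q = K · i = 1.097 × 0.03257 = 0.03573 m/day.
Seepage velocity v = q / n_e = 0.03573 / 0.17 = 0.2102 m/day.

0.210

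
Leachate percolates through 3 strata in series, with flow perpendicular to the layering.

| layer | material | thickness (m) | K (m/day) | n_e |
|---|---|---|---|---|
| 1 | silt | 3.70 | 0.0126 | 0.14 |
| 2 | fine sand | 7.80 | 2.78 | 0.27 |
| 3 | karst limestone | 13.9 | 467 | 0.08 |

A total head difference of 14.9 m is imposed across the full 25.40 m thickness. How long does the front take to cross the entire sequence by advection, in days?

74.3

With flow normal to the layers, continuity requires the same specific discharge q through every layer.
Σ(b_i/K_i) = 3.70/0.0126 + 7.80/2.78 + 13.9/467 = 296.5 d.
q = Δh / Σ(b_i/K_i) = 14.9 / 296.5 = 0.05026 m/day.
In each layer the seepage velocity is v_i = q/n_i, so the layer transit time is t_i = b_i·n_i / q:
  layer 1 (silt): t_1 = 3.70 × 0.14 / 0.05026 = 10.31 d
  layer 2 (fine sand): t_2 = 7.80 × 0.27 / 0.05026 = 41.91 d
  layer 3 (karst limestone): t_3 = 13.9 × 0.08 / 0.05026 = 22.13 d
Total t = Σ t_i = 74.34 days.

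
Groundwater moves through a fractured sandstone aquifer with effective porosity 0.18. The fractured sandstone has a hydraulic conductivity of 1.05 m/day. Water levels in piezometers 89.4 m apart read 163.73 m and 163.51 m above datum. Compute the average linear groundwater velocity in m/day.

0.0144

Hydraulic gradient i = (163.73 − 163.51) / 89.4 = 0.22 / 89.4 = 0.002461.
Darcy flux q = K · i = 1.050 × 0.002461 = 0.002584 m/day.
Seepage velocity v = q / n_e = 0.002584 / 0.18 = 0.01435 m/day.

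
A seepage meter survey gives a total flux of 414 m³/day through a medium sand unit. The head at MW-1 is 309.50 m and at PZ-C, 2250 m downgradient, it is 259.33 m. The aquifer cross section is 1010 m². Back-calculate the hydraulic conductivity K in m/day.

Hydraulic gradient i = (309.50 − 259.33) / 2250 = 50.17 / 2250 = 0.02230.
From Q = K·A·i, K = Q / (A·i) = 414 / (1010 × 0.02230) = 18.38 m/day.

18.4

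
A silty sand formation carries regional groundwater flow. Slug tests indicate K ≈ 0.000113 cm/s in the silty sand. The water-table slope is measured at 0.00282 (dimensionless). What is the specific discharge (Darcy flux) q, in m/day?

Convert K: 0.000113 cm/s × 864 = 0.09763 m/day.
Hydraulic gradient i = 0.00282.
Specific discharge q = K · i = 0.09763 × 0.002820 = 0.0002753 m/day.

0.000275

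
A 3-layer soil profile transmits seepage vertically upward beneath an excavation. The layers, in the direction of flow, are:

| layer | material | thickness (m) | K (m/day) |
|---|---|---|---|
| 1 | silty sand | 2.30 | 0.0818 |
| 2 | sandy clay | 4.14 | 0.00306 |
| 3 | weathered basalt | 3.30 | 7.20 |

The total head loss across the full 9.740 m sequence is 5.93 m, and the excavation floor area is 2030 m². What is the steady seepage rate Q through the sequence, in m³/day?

Flow is perpendicular to layering, so the layers act in series and the equivalent K is the thickness-weighted harmonic mean.
Total thickness L = 2.30 + 4.14 + 3.30 = 9.740 m.
Σ(b_i/K_i) = 2.30/0.0818 + 4.14/0.00306 + 3.30/7.20 = 1382 d.
K_eq = L / Σ(b_i/K_i) = 9.740 / 1382 = 0.007050 m/day.
Q = K_eq · A · (Δh/L) = 0.007050 × 2030 × (5.93/9.740) = 8.714 m³/day.

8.71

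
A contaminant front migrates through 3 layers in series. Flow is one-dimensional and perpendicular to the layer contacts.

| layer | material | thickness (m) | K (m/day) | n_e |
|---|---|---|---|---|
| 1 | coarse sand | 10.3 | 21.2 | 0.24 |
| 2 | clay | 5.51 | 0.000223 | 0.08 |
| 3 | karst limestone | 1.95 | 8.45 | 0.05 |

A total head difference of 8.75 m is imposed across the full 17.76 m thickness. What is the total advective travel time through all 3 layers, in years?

With flow normal to the layers, continuity requires the same specific discharge q through every layer.
Σ(b_i/K_i) = 10.3/21.2 + 5.51/0.000223 + 1.95/8.45 = 24709 d.
q = Δh / Σ(b_i/K_i) = 8.75 / 24709 = 0.0003541 m/day.
In each layer the seepage velocity is v_i = q/n_i, so the layer transit time is t_i = b_i·n_i / q:
  layer 1 (coarse sand): t_1 = 10.3 × 0.24 / 0.0003541 = 6981 d
  layer 2 (clay): t_2 = 5.51 × 0.08 / 0.0003541 = 1245 d
  layer 3 (karst limestone): t_3 = 1.95 × 0.05 / 0.0003541 = 275.3 d
Total t = Σ t_i = 8501 days = 23.27 years.

23.3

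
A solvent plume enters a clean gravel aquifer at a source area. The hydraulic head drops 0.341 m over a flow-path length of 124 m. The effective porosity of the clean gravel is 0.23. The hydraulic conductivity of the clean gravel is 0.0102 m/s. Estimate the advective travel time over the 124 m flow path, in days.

11.8

Convert K: 0.0102 m/s × 86400 = 881.3 m/day.
Hydraulic gradient i = Δh / L = 0.341 / 124 = 0.002750.
Darcy flux q = K · i = 881.3 × 0.002750 = 2.424 m/day.
Seepage velocity v = q / n_e = 2.424 / 0.23 = 10.54 m/day.
Travel time t = L / v = 124 / 10.54 = 11.77 days.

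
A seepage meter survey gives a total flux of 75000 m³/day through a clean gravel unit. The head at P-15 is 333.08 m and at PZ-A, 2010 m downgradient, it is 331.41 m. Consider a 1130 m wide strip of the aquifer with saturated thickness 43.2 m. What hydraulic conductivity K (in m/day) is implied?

Cross-sectional area A = 1130 × 43.2 = 48816 m².
Hydraulic gradient i = (333.08 − 331.41) / 2010 = 1.67 / 2010 = 0.0008308.
From Q = K·A·i, K = Q / (A·i) = 75000 / (48816 × 0.0008308) = 1849 m/day.

1850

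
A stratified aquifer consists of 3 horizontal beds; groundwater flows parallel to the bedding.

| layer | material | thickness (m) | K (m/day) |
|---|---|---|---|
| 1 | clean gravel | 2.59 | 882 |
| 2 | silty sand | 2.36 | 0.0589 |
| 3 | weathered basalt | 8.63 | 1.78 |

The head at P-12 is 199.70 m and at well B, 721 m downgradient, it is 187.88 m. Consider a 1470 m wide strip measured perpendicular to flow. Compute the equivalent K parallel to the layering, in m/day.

Flow is parallel to layering, so each bed carries its own Darcy discharge and the transmissivities add.
Σ(K_i·b_i) = 882×2.59 + 0.0589×2.36 + 1.78×8.63 = 2300 m²/day.
Total thickness b = 13.58 m, so K_eq = Σ(K_i·b_i)/b = 169.4 m/day.

169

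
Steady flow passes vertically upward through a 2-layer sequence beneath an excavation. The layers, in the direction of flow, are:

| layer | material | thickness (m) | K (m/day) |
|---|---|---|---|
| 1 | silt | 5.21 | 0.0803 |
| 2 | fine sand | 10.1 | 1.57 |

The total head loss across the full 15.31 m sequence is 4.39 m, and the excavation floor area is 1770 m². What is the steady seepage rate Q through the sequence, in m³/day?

109

Flow is perpendicular to layering, so the layers act in series and the equivalent K is the thickness-weighted harmonic mean.
Total thickness L = 5.21 + 10.1 = 15.31 m.
Σ(b_i/K_i) = 5.21/0.0803 + 10.1/1.57 = 71.31 d.
K_eq = L / Σ(b_i/K_i) = 15.31 / 71.31 = 0.2147 m/day.
Q = K_eq · A · (Δh/L) = 0.2147 × 1770 × (4.39/15.31) = 109.0 m³/day.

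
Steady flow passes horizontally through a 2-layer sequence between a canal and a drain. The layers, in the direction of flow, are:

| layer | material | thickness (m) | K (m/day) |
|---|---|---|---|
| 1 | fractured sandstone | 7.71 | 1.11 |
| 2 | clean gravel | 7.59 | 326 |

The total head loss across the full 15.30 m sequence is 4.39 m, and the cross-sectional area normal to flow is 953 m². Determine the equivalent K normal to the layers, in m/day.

Flow is perpendicular to layering, so the layers act in series and the equivalent K is the thickness-weighted harmonic mean.
Total thickness L = 7.71 + 7.59 = 15.30 m.
Σ(b_i/K_i) = 7.71/1.11 + 7.59/326 = 6.969 d.
K_eq = L / Σ(b_i/K_i) = 15.30 / 6.969 = 2.195 m/day.

2.20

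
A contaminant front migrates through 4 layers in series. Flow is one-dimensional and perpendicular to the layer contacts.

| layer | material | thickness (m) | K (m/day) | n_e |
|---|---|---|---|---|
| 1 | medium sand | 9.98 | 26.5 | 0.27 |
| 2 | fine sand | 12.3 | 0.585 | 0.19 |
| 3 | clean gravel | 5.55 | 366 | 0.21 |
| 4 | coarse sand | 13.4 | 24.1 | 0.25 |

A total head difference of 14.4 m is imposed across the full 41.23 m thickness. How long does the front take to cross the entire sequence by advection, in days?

With flow normal to the layers, continuity requires the same specific discharge q through every layer.
Σ(b_i/K_i) = 9.98/26.5 + 12.3/0.585 + 5.55/366 + 13.4/24.1 = 21.97 d.
q = Δh / Σ(b_i/K_i) = 14.4 / 21.97 = 0.6553 m/day.
In each layer the seepage velocity is v_i = q/n_i, so the layer transit time is t_i = b_i·n_i / q:
  layer 1 (medium sand): t_1 = 9.98 × 0.27 / 0.6553 = 4.112 d
  layer 2 (fine sand): t_2 = 12.3 × 0.19 / 0.6553 = 3.566 d
  layer 3 (clean gravel): t_3 = 5.55 × 0.21 / 0.6553 = 1.778 d
  layer 4 (coarse sand): t_4 = 13.4 × 0.25 / 0.6553 = 5.112 d
Total t = Σ t_i = 14.57 days.

14.6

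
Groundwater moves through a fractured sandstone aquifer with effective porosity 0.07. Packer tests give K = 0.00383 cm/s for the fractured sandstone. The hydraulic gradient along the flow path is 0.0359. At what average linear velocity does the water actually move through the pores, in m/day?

1.70

Convert K: 0.00383 cm/s × 864 = 3.309 m/day.
Hydraulic gradient i = 0.0359.
Darcy flux q = K · i = 3.309 × 0.03590 = 0.1188 m/day.
Seepage velocity v = q / n_e = 0.1188 / 0.07 = 1.697 m/day.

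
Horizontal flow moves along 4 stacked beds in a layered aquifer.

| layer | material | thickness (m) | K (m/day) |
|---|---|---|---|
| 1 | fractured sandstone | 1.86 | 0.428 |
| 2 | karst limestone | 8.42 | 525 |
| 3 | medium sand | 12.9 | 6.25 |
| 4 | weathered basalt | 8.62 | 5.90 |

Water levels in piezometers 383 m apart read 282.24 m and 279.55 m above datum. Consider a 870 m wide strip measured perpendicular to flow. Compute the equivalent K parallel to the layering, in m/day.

143

Flow is parallel to layering, so each bed carries its own Darcy discharge and the transmissivities add.
Σ(K_i·b_i) = 0.428×1.86 + 525×8.42 + 6.25×12.9 + 5.90×8.62 = 4553 m²/day.
Total thickness b = 31.80 m, so K_eq = Σ(K_i·b_i)/b = 143.2 m/day.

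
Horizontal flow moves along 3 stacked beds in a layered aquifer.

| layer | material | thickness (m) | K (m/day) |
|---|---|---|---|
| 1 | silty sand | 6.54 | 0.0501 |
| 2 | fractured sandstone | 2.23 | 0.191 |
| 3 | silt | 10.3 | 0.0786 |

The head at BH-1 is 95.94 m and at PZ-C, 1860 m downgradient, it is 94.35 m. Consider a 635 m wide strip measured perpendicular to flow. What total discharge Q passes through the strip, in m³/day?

Flow is parallel to layering, so each bed carries its own Darcy discharge and the transmissivities add.
Σ(K_i·b_i) = 0.0501×6.54 + 0.191×2.23 + 0.0786×10.3 = 1.563 m²/day.
Hydraulic gradient i = (95.94 − 94.35) / 1860 = 1.59 / 1860 = 0.0008548.
Q = Σ(K_i·b_i) · W · i = 1.563 × 635 × 0.0008548 = 0.8485 m³/day.

0.849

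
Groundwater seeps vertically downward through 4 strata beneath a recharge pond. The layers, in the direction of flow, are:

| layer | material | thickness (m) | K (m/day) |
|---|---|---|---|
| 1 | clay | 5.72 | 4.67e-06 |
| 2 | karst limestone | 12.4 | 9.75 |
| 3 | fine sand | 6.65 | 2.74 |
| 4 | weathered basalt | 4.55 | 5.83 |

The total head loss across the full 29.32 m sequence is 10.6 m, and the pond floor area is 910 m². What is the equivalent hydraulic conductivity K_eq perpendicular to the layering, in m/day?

Flow is perpendicular to layering, so the layers act in series and the equivalent K is the thickness-weighted harmonic mean.
Total thickness L = 5.72 + 12.4 + 6.65 + 4.55 = 29.32 m.
Σ(b_i/K_i) = 5.72/4.67e-06 + 12.4/9.75 + 6.65/2.74 + 4.55/5.83 = 1.225e+06 d.
K_eq = L / Σ(b_i/K_i) = 29.32 / 1.225e+06 = 2.394e-05 m/day.

2.39e-05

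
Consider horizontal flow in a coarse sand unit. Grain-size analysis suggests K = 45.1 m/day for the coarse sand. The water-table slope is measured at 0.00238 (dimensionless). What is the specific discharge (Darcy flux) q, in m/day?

0.107

Hydraulic gradient i = 0.00238.
Specific discharge q = K · i = 45.10 × 0.002380 = 0.1073 m/day.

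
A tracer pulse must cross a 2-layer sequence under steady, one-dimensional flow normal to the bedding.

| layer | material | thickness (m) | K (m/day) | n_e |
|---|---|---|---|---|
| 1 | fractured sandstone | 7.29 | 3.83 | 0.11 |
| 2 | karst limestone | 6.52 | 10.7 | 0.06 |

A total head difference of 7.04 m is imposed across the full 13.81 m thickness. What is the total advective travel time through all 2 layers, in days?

0.426

With flow normal to the layers, continuity requires the same specific discharge q through every layer.
Σ(b_i/K_i) = 7.29/3.83 + 6.52/10.7 = 2.513 d.
q = Δh / Σ(b_i/K_i) = 7.04 / 2.513 = 2.802 m/day.
In each layer the seepage velocity is v_i = q/n_i, so the layer transit time is t_i = b_i·n_i / q:
  layer 1 (fractured sandstone): t_1 = 7.29 × 0.11 / 2.802 = 0.2862 d
  layer 2 (karst limestone): t_2 = 6.52 × 0.06 / 2.802 = 0.1396 d
Total t = Σ t_i = 0.4258 days.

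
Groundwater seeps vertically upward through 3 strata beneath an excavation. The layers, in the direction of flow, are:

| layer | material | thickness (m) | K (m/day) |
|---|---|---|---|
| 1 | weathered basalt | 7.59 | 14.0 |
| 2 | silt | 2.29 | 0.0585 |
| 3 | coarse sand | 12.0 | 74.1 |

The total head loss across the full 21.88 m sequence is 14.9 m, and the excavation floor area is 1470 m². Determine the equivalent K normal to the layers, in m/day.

0.549

Flow is perpendicular to layering, so the layers act in series and the equivalent K is the thickness-weighted harmonic mean.
Total thickness L = 7.59 + 2.29 + 12.0 = 21.88 m.
Σ(b_i/K_i) = 7.59/14.0 + 2.29/0.0585 + 12.0/74.1 = 39.85 d.
K_eq = L / Σ(b_i/K_i) = 21.88 / 39.85 = 0.5491 m/day.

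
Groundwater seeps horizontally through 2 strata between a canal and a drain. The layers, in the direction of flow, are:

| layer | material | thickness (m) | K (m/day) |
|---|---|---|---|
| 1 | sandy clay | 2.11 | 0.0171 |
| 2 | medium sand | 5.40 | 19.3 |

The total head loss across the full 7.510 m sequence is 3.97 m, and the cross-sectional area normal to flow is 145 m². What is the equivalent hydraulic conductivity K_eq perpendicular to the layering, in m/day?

0.0607

Flow is perpendicular to layering, so the layers act in series and the equivalent K is the thickness-weighted harmonic mean.
Total thickness L = 2.11 + 5.40 = 7.510 m.
Σ(b_i/K_i) = 2.11/0.0171 + 5.40/19.3 = 123.7 d.
K_eq = L / Σ(b_i/K_i) = 7.510 / 123.7 = 0.06073 m/day.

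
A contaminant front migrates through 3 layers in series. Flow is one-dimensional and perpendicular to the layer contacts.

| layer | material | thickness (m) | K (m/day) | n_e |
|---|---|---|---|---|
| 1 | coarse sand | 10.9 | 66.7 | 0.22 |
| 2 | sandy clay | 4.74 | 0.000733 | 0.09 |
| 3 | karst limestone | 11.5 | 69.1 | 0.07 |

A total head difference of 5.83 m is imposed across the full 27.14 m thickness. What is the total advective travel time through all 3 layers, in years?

With flow normal to the layers, continuity requires the same specific discharge q through every layer.
Σ(b_i/K_i) = 10.9/66.7 + 4.74/0.000733 + 11.5/69.1 = 6467 d.
q = Δh / Σ(b_i/K_i) = 5.83 / 6467 = 0.0009015 m/day.
In each layer the seepage velocity is v_i = q/n_i, so the layer transit time is t_i = b_i·n_i / q:
  layer 1 (coarse sand): t_1 = 10.9 × 0.22 / 0.0009015 = 2660 d
  layer 2 (sandy clay): t_2 = 4.74 × 0.09 / 0.0009015 = 473.2 d
  layer 3 (karst limestone): t_3 = 11.5 × 0.07 / 0.0009015 = 892.9 d
Total t = Σ t_i = 4026 days = 11.02 years.

11.0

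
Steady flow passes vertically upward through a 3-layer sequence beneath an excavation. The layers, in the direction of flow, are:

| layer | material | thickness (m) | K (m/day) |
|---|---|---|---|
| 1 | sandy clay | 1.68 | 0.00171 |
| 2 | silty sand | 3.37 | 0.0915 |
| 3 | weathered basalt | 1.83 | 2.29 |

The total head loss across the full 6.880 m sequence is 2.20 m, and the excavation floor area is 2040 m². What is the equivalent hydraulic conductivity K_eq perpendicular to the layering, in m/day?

Flow is perpendicular to layering, so the layers act in series and the equivalent K is the thickness-weighted harmonic mean.
Total thickness L = 1.68 + 3.37 + 1.83 = 6.880 m.
Σ(b_i/K_i) = 1.68/0.00171 + 3.37/0.0915 + 1.83/2.29 = 1020 d.
K_eq = L / Σ(b_i/K_i) = 6.880 / 1020 = 0.006745 m/day.

0.00674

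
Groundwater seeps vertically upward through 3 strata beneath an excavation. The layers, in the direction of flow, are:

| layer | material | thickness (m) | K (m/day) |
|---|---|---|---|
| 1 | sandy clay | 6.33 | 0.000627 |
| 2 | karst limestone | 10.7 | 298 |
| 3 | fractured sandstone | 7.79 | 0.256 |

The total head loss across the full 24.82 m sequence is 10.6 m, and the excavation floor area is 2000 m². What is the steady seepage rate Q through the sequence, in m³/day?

2.09

Flow is perpendicular to layering, so the layers act in series and the equivalent K is the thickness-weighted harmonic mean.
Total thickness L = 6.33 + 10.7 + 7.79 = 24.82 m.
Σ(b_i/K_i) = 6.33/0.000627 + 10.7/298 + 7.79/0.256 = 10126 d.
K_eq = L / Σ(b_i/K_i) = 24.82 / 10126 = 0.002451 m/day.
Q = K_eq · A · (Δh/L) = 0.002451 × 2000 × (10.6/24.82) = 2.094 m³/day.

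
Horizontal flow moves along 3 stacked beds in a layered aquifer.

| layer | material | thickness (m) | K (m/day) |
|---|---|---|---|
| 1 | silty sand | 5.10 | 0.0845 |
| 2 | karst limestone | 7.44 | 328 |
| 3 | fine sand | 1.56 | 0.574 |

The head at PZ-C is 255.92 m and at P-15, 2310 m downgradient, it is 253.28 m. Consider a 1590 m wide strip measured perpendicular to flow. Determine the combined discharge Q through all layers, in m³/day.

Flow is parallel to layering, so each bed carries its own Darcy discharge and the transmissivities add.
Σ(K_i·b_i) = 0.0845×5.10 + 328×7.44 + 0.574×1.56 = 2442 m²/day.
Hydraulic gradient i = (255.92 − 253.28) / 2310 = 2.64 / 2310 = 0.001143.
Q = Σ(K_i·b_i) · W · i = 2442 × 1590 × 0.001143 = 4437 m³/day.

4440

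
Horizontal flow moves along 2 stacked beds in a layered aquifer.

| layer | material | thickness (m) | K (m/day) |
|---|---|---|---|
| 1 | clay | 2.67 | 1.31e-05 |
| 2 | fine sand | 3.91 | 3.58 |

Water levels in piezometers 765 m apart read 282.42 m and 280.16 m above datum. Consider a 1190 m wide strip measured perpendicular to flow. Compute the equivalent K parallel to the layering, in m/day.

Flow is parallel to layering, so each bed carries its own Darcy discharge and the transmissivities add.
Σ(K_i·b_i) = 1.31e-05×2.67 + 3.58×3.91 = 14.00 m²/day.
Total thickness b = 6.580 m, so K_eq = Σ(K_i·b_i)/b = 2.127 m/day.

2.13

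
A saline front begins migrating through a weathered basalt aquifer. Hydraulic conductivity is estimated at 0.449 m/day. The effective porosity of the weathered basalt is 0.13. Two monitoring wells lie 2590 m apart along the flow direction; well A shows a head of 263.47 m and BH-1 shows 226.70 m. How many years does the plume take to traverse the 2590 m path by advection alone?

145

Hydraulic gradient i = (263.47 − 226.70) / 2590 = 36.77 / 2590 = 0.01420.
Darcy flux q = K · i = 0.4490 × 0.01420 = 0.006374 m/day.
Seepage velocity v = q / n_e = 0.006374 / 0.13 = 0.04903 m/day.
Travel time t = L / v = 2590 / 0.04903 = 52821 days = 144.6 years.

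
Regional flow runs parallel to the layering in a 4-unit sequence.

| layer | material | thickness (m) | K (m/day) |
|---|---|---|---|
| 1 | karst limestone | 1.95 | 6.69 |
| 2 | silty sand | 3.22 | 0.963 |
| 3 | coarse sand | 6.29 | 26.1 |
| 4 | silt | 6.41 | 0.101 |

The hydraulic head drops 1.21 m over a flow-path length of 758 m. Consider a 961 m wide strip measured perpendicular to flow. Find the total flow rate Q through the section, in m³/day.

Flow is parallel to layering, so each bed carries its own Darcy discharge and the transmissivities add.
Σ(K_i·b_i) = 6.69×1.95 + 0.963×3.22 + 26.1×6.29 + 0.101×6.41 = 181.0 m²/day.
Hydraulic gradient i = Δh / L = 1.21 / 758 = 0.001596.
Q = Σ(K_i·b_i) · W · i = 181.0 × 961 × 0.001596 = 277.6 m³/day.

278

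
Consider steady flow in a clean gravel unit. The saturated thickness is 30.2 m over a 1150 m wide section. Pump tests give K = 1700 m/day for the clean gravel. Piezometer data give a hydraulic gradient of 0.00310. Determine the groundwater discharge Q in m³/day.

183000

Cross-sectional area A = 1150 × 30.2 = 34730 m².
Hydraulic gradient i = 0.00310.
Darcy's law: Q = K · A · i = 1700 × 34730 × 0.003100 = 1.830e+05 m³/day.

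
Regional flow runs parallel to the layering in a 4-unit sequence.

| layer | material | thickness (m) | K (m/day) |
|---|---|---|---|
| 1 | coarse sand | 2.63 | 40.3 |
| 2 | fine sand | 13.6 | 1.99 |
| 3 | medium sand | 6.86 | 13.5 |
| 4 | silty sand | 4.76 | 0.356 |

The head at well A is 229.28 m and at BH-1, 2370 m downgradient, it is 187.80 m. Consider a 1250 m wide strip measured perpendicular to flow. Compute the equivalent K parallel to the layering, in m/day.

8.16

Flow is parallel to layering, so each bed carries its own Darcy discharge and the transmissivities add.
Σ(K_i·b_i) = 40.3×2.63 + 1.99×13.6 + 13.5×6.86 + 0.356×4.76 = 227.4 m²/day.
Total thickness b = 27.85 m, so K_eq = Σ(K_i·b_i)/b = 8.164 m/day.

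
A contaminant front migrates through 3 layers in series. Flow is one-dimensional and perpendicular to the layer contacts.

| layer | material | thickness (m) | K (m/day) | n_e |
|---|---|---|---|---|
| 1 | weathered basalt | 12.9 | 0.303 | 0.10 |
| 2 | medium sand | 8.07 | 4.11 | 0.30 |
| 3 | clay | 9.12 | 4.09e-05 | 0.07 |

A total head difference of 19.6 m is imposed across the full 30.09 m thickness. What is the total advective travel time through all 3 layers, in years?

With flow normal to the layers, continuity requires the same specific discharge q through every layer.
Σ(b_i/K_i) = 12.9/0.303 + 8.07/4.11 + 9.12/4.09e-05 = 2.230e+05 d.
q = Δh / Σ(b_i/K_i) = 19.6 / 2.230e+05 = 8.788e-05 m/day.
In each layer the seepage velocity is v_i = q/n_i, so the layer transit time is t_i = b_i·n_i / q:
  layer 1 (weathered basalt): t_1 = 12.9 × 0.10 / 8.788e-05 = 14679 d
  layer 2 (medium sand): t_2 = 8.07 × 0.30 / 8.788e-05 = 27548 d
  layer 3 (clay): t_3 = 9.12 × 0.07 / 8.788e-05 = 7264 d
Total t = Σ t_i = 49492 days = 135.5 years.

136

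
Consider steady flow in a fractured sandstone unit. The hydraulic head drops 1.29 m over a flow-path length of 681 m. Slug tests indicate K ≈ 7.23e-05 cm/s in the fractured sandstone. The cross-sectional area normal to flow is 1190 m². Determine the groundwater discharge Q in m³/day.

0.141

Convert K: 7.23e-05 cm/s × 864 = 0.06247 m/day.
Hydraulic gradient i = Δh / L = 1.29 / 681 = 0.001894.
Darcy's law: Q = K · A · i = 0.06247 × 1190 × 0.001894 = 0.1408 m³/day.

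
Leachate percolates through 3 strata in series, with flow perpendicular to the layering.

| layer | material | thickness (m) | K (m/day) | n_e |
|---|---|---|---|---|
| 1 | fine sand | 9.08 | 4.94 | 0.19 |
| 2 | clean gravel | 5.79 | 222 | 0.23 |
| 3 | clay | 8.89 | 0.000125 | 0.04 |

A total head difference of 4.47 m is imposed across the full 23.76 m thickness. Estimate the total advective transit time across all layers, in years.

149

With flow normal to the layers, continuity requires the same specific discharge q through every layer.
Σ(b_i/K_i) = 9.08/4.94 + 5.79/222 + 8.89/0.000125 = 71122 d.
q = Δh / Σ(b_i/K_i) = 4.47 / 71122 = 6.285e-05 m/day.
In each layer the seepage velocity is v_i = q/n_i, so the layer transit time is t_i = b_i·n_i / q:
  layer 1 (fine sand): t_1 = 9.08 × 0.19 / 6.285e-05 = 27450 d
  layer 2 (clean gravel): t_2 = 5.79 × 0.23 / 6.285e-05 = 21189 d
  layer 3 (clay): t_3 = 8.89 × 0.04 / 6.285e-05 = 5658 d
Total t = Σ t_i = 54296 days = 148.7 years.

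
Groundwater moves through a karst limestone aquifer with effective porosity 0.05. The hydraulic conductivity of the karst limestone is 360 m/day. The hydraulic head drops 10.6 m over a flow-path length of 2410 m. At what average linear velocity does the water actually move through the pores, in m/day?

Hydraulic gradient i = Δh / L = 10.6 / 2410 = 0.004398.
Darcy flux q = K · i = 360.0 × 0.004398 = 1.583 m/day.
Seepage velocity v = q / n_e = 1.583 / 0.05 = 31.67 m/day.

31.7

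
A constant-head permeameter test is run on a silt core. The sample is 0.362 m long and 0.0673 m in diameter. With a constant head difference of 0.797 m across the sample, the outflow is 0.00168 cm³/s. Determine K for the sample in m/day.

0.0185

Cross-sectional area A = π·(d/2)² = π × (0.0673/2)² = 0.003557 m².
Convert discharge: 0.00168 cm³/s = 1.680e-09 m³/s.
Darcy's law rearranged: K = Q·L / (A·Δh) = 1.680e-09 × 0.362 / (0.003557 × 0.797) = 2.145e-07 m/s = 0.01853 m/day.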